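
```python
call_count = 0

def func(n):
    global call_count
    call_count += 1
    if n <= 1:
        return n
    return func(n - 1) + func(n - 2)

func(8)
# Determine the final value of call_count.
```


func(8) calls func(7) and func(6); each non-base call branches into two more.
Let C(k) = total number of calls made by func(k), including the call to func(k) itself.
Base cases: C(0) = 1, C(1) = 1
Recurrence: C(k) = 1 + C(k-1) + C(k-2)
  C(2) = 1 + C(1) + C(0) = 1 + 1 + 1 = 3
  C(3) = 1 + C(2) + C(1) = 1 + 3 + 1 = 5
  C(4) = 1 + C(3) + C(2) = 1 + 5 + 3 = 9
  C(5) = 1 + C(4) + C(3) = 1 + 9 + 5 = 15
  C(6) = 1 + C(5) + C(4) = 1 + 15 + 9 = 25
  C(7) = 1 + C(6) + C(5) = 1 + 25 + 15 = 41
  C(8) = 1 + C(7) + C(6) = 1 + 41 + 25 = 67
Total calls = C(8) = 67


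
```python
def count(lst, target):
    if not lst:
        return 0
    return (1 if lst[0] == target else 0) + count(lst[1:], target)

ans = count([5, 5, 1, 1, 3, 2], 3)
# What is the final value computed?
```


count([5, 5, 1, 1, 3, 2], 3)
lst[0]=5 != 3: 0 + count([5, 1, 1, 3, 2], 3)
lst[0]=5 != 3: 0 + count([1, 1, 3, 2], 3)
lst[0]=1 != 3: 0 + count([1, 3, 2], 3)
lst[0]=1 != 3: 0 + count([3, 2], 3)
lst[0]=3 == 3: 1 + count([2], 3)
lst[0]=2 != 3: 0 + count([], 3)
= 1


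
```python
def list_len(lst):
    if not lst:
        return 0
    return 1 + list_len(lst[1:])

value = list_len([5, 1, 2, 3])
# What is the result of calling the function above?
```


list_len([5, 1, 2, 3])
= 1 + list_len([1, 2, 3])
= 1 + 1 + list_len([2, 3])
= 1 + 1 + 1 + list_len([3])
= 1 + 1 + 1 + 1 + list_len([])
= 1 + 1 + 1 + 1 + 0
= 4


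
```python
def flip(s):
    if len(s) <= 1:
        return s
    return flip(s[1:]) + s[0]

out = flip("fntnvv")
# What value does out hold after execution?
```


flip("fntnvv")
= flip("ntnvv") + "f"
= flip("tnvv") + "n" + "f"
= flip("nvv") + "t" + "n" + "f"
= flip("vv") + "n" + "t" + "n" + "f"
= flip("v") + "v" + "n" + "t" + "n" + "f"
= "v" + "v" + "n" + "t" + "n" + "f"
= "vvntnf"


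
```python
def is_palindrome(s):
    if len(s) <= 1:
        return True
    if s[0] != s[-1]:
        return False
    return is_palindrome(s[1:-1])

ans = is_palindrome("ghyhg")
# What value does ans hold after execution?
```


is_palindrome("ghyhg")
"ghyhg": s[0]='g' == s[-1]='g' -> is_palindrome("hyh")
"hyh": s[0]='h' == s[-1]='h' -> is_palindrome("y")
"y": len <= 1 -> True
= True


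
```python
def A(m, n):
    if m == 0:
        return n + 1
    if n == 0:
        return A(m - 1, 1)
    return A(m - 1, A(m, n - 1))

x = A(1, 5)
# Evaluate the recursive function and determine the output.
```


A(1, 5)
= A(0, A(1, 4))
First compute A(1, 4) = 6
= A(0, 6)
= 7


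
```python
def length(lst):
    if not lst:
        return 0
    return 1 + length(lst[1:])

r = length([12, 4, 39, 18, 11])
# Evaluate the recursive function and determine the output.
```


length([12, 4, 39, 18, 11])
= 1 + length([4, 39, 18, 11])
= 1 + 1 + length([39, 18, 11])
= 1 + 1 + 1 + length([18, 11])
= 1 + 1 + 1 + 1 + length([11])
= 1 + 1 + 1 + 1 + 1 + length([])
= 1 + 1 + 1 + 1 + 1 + 0
= 5


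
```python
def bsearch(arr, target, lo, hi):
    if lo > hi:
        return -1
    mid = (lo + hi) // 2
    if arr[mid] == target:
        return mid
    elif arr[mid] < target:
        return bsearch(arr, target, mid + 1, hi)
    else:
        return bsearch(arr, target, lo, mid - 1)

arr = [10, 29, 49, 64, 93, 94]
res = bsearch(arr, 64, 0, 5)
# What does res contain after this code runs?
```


bsearch(arr, 64, 0, 5)
lo=0, hi=5, mid=2, arr[mid]=49
49 < 64, search right half
lo=3, hi=5, mid=4, arr[mid]=93
93 > 64, search left half
lo=3, hi=3, mid=3, arr[mid]=64
arr[3] == 64, found at index 3
= 3


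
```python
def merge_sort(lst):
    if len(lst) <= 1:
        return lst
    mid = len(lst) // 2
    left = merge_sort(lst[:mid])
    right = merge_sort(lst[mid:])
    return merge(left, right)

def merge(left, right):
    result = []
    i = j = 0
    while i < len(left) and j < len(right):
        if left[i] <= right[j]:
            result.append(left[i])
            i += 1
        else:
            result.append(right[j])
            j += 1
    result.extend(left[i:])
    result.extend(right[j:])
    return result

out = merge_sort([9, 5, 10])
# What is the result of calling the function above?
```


merge_sort([9, 5, 10])
Split into [9] and [5, 10]
Left sorted: [9]
Right sorted: [5, 10]
Merge [9] and [5, 10]
= [5, 9, 10]


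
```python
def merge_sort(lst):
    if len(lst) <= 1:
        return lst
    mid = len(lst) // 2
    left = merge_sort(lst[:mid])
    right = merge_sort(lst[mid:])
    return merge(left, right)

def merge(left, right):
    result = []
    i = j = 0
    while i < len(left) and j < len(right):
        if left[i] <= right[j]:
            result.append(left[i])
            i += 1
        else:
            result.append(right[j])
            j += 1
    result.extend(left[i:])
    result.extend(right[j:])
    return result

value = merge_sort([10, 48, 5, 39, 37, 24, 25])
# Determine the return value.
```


merge_sort([10, 48, 5, 39, 37, 24, 25])
Split into [10, 48, 5] and [39, 37, 24, 25]
Left sorted: [5, 10, 48]
Right sorted: [24, 25, 37, 39]
Merge [5, 10, 48] and [24, 25, 37, 39]
= [5, 10, 24, 25, 37, 39, 48]


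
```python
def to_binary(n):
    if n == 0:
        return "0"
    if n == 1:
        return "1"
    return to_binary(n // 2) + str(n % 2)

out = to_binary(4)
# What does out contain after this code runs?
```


to_binary(4)
= to_binary(2) + "0"
= to_binary(1) + "0" + "0"
= "1" + "0" + "0"
= "100"


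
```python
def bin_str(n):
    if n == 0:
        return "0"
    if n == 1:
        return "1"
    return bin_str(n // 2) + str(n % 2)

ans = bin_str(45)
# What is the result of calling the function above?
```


bin_str(45)
= bin_str(22) + "1"
= bin_str(11) + "0" + "1"
= bin_str(5) + "1" + "0" + "1"
= bin_str(2) + "1" + "1" + "0" + "1"
= bin_str(1) + "0" + "1" + "1" + "0" + "1"
= "1" + "0" + "1" + "1" + "0" + "1"
= "101101"


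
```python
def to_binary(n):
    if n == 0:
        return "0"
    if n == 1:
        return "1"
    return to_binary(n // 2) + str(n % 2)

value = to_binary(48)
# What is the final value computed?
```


to_binary(48)
= to_binary(24) + "0"
= to_binary(12) + "0" + "0"
= to_binary(6) + "0" + "0" + "0"
= to_binary(3) + "0" + "0" + "0" + "0"
= to_binary(1) + "1" + "0" + "0" + "0" + "0"
= "1" + "1" + "0" + "0" + "0" + "0"
= "110000"


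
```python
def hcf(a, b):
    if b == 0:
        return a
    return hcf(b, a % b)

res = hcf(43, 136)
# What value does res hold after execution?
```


hcf(43, 136)
= hcf(136, 43 % 136) = hcf(136, 43)
= hcf(43, 136 % 43) = hcf(43, 7)
= hcf(7, 43 % 7) = hcf(7, 1)
= hcf(1, 7 % 1) = hcf(1, 0)
b == 0, return a = 1


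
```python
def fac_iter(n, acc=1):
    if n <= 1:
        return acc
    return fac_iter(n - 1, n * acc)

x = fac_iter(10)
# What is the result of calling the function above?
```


fac_iter(10, 1)
= fac_iter(9, 10 * 1) = fac_iter(9, 10)
= fac_iter(8, 9 * 10) = fac_iter(8, 90)
= fac_iter(7, 8 * 90) = fac_iter(7, 720)
= fac_iter(6, 7 * 720) = fac_iter(6, 5040)
= fac_iter(5, 6 * 5040) = fac_iter(5, 30240)
= fac_iter(4, 5 * 30240) = fac_iter(4, 151200)
= fac_iter(3, 4 * 151200) = fac_iter(3, 604800)
= fac_iter(2, 3 * 604800) = fac_iter(2, 1814400)
= fac_iter(1, 2 * 1814400) = fac_iter(1, 3628800)
n <= 1, return acc = 3628800


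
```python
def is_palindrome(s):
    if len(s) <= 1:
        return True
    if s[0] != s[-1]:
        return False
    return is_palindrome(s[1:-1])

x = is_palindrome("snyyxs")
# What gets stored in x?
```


is_palindrome("snyyxs")
"snyyxs": s[0]='s' == s[-1]='s' -> is_palindrome("nyyx")
"nyyx": s[0]='n' != s[-1]='x' -> False
= False


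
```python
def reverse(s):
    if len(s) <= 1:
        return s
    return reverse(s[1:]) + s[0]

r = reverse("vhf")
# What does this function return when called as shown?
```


reverse("vhf")
= reverse("hf") + "v"
= reverse("f") + "h" + "v"
= "f" + "h" + "v"
= "fhv"


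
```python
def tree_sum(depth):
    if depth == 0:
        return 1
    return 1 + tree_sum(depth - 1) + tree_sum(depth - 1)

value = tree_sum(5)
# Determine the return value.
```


tree_sum(5)
= 1 + tree_sum(4) + tree_sum(4)
= 1 + 2 * tree_sum(4)
tree_sum(k) = 2^(k+1) - 1
tree_sum(0) = 1
tree_sum(1) = 3
tree_sum(2) = 7
tree_sum(3) = 15
tree_sum(4) = 31
tree_sum(5) = 2^6 - 1 = 63


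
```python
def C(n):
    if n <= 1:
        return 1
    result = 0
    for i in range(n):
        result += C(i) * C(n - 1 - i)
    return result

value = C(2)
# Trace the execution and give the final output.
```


C(2)
= sum of C(i) * C(2-1-i) for i in 0..1
  C(0)*C(1) = 1*1 = 1
  C(1)*C(0) = 1*1 = 1
= 1 + 1
= 2


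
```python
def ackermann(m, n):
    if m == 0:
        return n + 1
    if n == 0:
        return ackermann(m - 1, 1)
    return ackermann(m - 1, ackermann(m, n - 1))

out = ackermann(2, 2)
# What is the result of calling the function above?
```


ackermann(2, 2)
= ackermann(1, ackermann(2, 1))
First compute ackermann(2, 1) = 5
= ackermann(1, 5)
= 7


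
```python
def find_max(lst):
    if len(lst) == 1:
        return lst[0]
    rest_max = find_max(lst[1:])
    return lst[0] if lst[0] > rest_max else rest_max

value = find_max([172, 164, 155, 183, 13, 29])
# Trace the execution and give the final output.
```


find_max([172, 164, 155, 183, 13, 29])
= compare 172 with find_max([164, 155, 183, 13, 29])
= compare 164 with find_max([155, 183, 13, 29])
= compare 155 with find_max([183, 13, 29])
= compare 183 with find_max([13, 29])
= compare 13 with find_max([29])
Base: find_max([29]) = 29
compare 13 with 29: max = 29
compare 183 with 29: max = 183
compare 155 with 183: max = 183
compare 164 with 183: max = 183
compare 172 with 183: max = 183
= 183


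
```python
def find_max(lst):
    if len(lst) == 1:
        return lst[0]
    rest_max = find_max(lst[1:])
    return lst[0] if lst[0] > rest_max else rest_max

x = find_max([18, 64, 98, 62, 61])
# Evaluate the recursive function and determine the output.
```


find_max([18, 64, 98, 62, 61])
= compare 18 with find_max([64, 98, 62, 61])
= compare 64 with find_max([98, 62, 61])
= compare 98 with find_max([62, 61])
= compare 62 with find_max([61])
Base: find_max([61]) = 61
compare 62 with 61: max = 62
compare 98 with 62: max = 98
compare 64 with 98: max = 98
compare 18 with 98: max = 98
= 98


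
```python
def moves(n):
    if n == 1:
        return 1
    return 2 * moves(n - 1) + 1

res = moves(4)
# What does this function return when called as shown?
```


moves(4)
= 2 * moves(3) + 1
= 2 * (2 * moves(2) + 1) + 1
= 2 * (2 * (2 * moves(1) + 1) + 1) + 1
Now compute bottom-up:
moves(1) = 1
moves(2) = 2 * 1 + 1 = 3
moves(3) = 2 * 3 + 1 = 7
moves(4) = 2 * 7 + 1 = 15
= 15


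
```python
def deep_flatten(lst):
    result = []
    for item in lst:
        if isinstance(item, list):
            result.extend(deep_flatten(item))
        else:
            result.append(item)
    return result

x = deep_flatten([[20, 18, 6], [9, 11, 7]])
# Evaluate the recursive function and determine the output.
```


deep_flatten([[20, 18, 6], [9, 11, 7]])
Processing each element:
  [20, 18, 6] is a list -> deep_flatten recursively -> [20, 18, 6]
  [9, 11, 7] is a list -> deep_flatten recursively -> [9, 11, 7]
= [20, 18, 6, 9, 11, 7]


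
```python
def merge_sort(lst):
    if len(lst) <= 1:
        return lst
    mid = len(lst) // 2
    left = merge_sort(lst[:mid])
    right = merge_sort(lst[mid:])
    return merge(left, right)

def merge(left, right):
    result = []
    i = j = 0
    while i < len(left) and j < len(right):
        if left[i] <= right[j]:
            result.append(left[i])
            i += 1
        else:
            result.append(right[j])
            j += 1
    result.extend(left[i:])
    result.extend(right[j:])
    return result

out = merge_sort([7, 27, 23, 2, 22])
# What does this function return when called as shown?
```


merge_sort([7, 27, 23, 2, 22])
Split into [7, 27] and [23, 2, 22]
Left sorted: [7, 27]
Right sorted: [2, 22, 23]
Merge [7, 27] and [2, 22, 23]
= [2, 7, 22, 23, 27]


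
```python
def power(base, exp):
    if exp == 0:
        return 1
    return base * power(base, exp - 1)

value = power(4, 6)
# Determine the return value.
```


power(4, 6)
= 4 * power(4, 5)
= 4 * 4 * power(4, 4)
= 4 * 4 * 4 * power(4, 3)
= 4 * 4 * 4 * 4 * power(4, 2)
= 4 * 4 * 4 * 4 * 4 * power(4, 1)
= 4 * 4 * 4 * 4 * 4 * 4 * power(4, 0)
= 4 * 4 * 4 * 4 * 4 * 4 * 1
= 4096


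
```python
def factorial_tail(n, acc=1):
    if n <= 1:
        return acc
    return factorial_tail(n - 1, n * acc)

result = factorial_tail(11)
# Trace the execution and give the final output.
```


factorial_tail(11, 1)
= factorial_tail(10, 11 * 1) = factorial_tail(10, 11)
= factorial_tail(9, 10 * 11) = factorial_tail(9, 110)
= factorial_tail(8, 9 * 110) = factorial_tail(8, 990)
= factorial_tail(7, 8 * 990) = factorial_tail(7, 7920)
= factorial_tail(6, 7 * 7920) = factorial_tail(6, 55440)
= factorial_tail(5, 6 * 55440) = factorial_tail(5, 332640)
= factorial_tail(4, 5 * 332640) = factorial_tail(4, 1663200)
= factorial_tail(3, 4 * 1663200) = factorial_tail(3, 6652800)
= factorial_tail(2, 3 * 6652800) = factorial_tail(2, 19958400)
= factorial_tail(1, 2 * 19958400) = factorial_tail(1, 39916800)
n <= 1, return acc = 39916800


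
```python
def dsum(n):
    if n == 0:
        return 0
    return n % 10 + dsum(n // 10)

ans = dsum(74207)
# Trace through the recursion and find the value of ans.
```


dsum(74207)
= 7 + dsum(7420)
= 7 + 0 + dsum(742)
= 7 + 0 + 2 + dsum(74)
= 7 + 0 + 2 + 4 + dsum(7)
= 7 + 0 + 2 + 4 + 7 + dsum(0)
= 7 + 0 + 2 + 4 + 7 + 0
= 20


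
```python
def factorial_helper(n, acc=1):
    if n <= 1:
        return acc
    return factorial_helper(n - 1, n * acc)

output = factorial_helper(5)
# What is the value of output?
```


factorial_helper(5, 1)
= factorial_helper(4, 5 * 1) = factorial_helper(4, 5)
= factorial_helper(3, 4 * 5) = factorial_helper(3, 20)
= factorial_helper(2, 3 * 20) = factorial_helper(2, 60)
= factorial_helper(1, 2 * 60) = factorial_helper(1, 120)
n <= 1, return acc = 120


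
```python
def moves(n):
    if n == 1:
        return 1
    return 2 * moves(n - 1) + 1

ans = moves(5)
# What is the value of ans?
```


moves(5)
= 2 * moves(4) + 1
= 2 * (2 * moves(3) + 1) + 1
= 2 * (2 * (2 * moves(2) + 1) + 1) + 1
= 2 * (2 * (2 * (2 * moves(1) + 1) + 1) + 1) + 1
Now compute bottom-up:
moves(1) = 1
moves(2) = 2 * 1 + 1 = 3
moves(3) = 2 * 3 + 1 = 7
moves(4) = 2 * 7 + 1 = 15
moves(5) = 2 * 15 + 1 = 31
= 31


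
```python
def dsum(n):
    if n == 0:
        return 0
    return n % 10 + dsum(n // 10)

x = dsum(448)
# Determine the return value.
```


dsum(448)
= 8 + dsum(44)
= 8 + 4 + dsum(4)
= 8 + 4 + 4 + dsum(0)
= 8 + 4 + 4 + 0
= 16


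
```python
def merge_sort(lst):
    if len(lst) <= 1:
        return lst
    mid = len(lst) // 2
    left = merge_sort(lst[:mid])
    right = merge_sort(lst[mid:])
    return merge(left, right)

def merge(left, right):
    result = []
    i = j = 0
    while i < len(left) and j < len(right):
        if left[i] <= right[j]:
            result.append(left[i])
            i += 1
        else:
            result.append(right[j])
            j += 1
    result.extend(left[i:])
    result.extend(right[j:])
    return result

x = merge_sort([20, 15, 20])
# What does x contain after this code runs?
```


merge_sort([20, 15, 20])
Split into [20] and [15, 20]
Left sorted: [20]
Right sorted: [15, 20]
Merge [20] and [15, 20]
= [15, 20, 20]


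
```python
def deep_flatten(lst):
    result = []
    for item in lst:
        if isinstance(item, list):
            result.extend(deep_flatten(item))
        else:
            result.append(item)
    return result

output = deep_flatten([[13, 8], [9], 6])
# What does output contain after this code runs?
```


deep_flatten([[13, 8], [9], 6])
Processing each element:
  [13, 8] is a list -> deep_flatten recursively -> [13, 8]
  [9] is a list -> deep_flatten recursively -> [9]
  6 is not a list -> append 6
= [13, 8, 9, 6]


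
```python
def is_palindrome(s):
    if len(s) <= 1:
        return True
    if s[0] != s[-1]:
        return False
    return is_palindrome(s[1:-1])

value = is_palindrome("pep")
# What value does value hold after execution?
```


is_palindrome("pep")
"pep": s[0]='p' == s[-1]='p' -> is_palindrome("e")
"e": len <= 1 -> True
= True


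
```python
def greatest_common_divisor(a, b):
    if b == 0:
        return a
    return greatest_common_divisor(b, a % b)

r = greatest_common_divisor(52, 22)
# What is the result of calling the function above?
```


greatest_common_divisor(52, 22)
= greatest_common_divisor(22, 52 % 22) = greatest_common_divisor(22, 8)
= greatest_common_divisor(8, 22 % 8) = greatest_common_divisor(8, 6)
= greatest_common_divisor(6, 8 % 6) = greatest_common_divisor(6, 2)
= greatest_common_divisor(2, 6 % 2) = greatest_common_divisor(2, 0)
b == 0, return a = 2


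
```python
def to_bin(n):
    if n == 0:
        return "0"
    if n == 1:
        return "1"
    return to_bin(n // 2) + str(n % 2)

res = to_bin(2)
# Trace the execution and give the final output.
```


to_bin(2)
= to_bin(1) + "0"
= "1" + "0"
= "10"


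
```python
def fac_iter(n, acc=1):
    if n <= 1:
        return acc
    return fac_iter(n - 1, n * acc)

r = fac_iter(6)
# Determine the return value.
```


fac_iter(6, 1)
= fac_iter(5, 6 * 1) = fac_iter(5, 6)
= fac_iter(4, 5 * 6) = fac_iter(4, 30)
= fac_iter(3, 4 * 30) = fac_iter(3, 120)
= fac_iter(2, 3 * 120) = fac_iter(2, 360)
= fac_iter(1, 2 * 360) = fac_iter(1, 720)
n <= 1, return acc = 720


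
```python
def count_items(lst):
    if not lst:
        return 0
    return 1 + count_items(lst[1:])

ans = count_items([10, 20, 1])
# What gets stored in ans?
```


count_items([10, 20, 1])
= 1 + count_items([20, 1])
= 1 + 1 + count_items([1])
= 1 + 1 + 1 + count_items([])
= 1 + 1 + 1 + 0
= 3


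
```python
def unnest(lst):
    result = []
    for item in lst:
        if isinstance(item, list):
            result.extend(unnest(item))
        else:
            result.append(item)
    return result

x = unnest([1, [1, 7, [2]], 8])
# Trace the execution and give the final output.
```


unnest([1, [1, 7, [2]], 8])
Processing each element:
  1 is not a list -> append 1
  [1, 7, [2]] is a list -> unnest recursively -> [1, 7, 2]
  8 is not a list -> append 8
= [1, 1, 7, 2, 8]


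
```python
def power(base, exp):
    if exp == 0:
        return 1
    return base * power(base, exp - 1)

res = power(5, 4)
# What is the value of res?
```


power(5, 4)
= 5 * power(5, 3)
= 5 * 5 * power(5, 2)
= 5 * 5 * 5 * power(5, 1)
= 5 * 5 * 5 * 5 * power(5, 0)
= 5 * 5 * 5 * 5 * 1
= 625


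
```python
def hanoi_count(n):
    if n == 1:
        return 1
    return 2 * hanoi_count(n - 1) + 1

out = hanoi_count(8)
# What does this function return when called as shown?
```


hanoi_count(8)
= 2 * hanoi_count(7) + 1
= 2 * (2 * hanoi_count(6) + 1) + 1
= 2 * (2 * (2 * hanoi_count(5) + 1) + 1) + 1
= 2 * (2 * (2 * (2 * hanoi_count(4) + 1) + 1) + 1) + 1
= 2 * (2 * (2 * (2 * (2 * hanoi_count(3) + 1) + 1) + 1) + 1) + 1
= 2 * (2 * (2 * (2 * (2 * (2 * hanoi_count(2) + 1) + 1) + 1) + 1) + 1) + 1
= 2 * (2 * (2 * (2 * (2 * (2 * (2 * hanoi_count(1) + 1) + 1) + 1) + 1) + 1) + 1) + 1
Now compute bottom-up:
hanoi_count(1) = 1
hanoi_count(2) = 2 * 1 + 1 = 3
hanoi_count(3) = 2 * 3 + 1 = 7
hanoi_count(4) = 2 * 7 + 1 = 15
hanoi_count(5) = 2 * 15 + 1 = 31
hanoi_count(6) = 2 * 31 + 1 = 63
hanoi_count(7) = 2 * 63 + 1 = 127
hanoi_count(8) = 2 * 127 + 1 = 255
= 255


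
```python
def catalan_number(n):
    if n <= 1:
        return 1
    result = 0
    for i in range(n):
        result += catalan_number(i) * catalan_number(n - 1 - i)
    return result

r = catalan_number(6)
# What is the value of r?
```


catalan_number(6)
= sum of catalan_number(i) * catalan_number(6-1-i) for i in 0..5
First compute sub-values bottom-up:
  catalan_number(0) = 1, catalan_number(1) = 1
  catalan_number(2) = 1*1 + 1*1 = 2
  catalan_number(3) = 1*2 + 1*1 + 2*1 = 5
  catalan_number(4) = 1*5 + 1*2 + 2*1 + 5*1 = 14
  catalan_number(5) = 1*14 + 1*5 + 2*2 + 5*1 + 14*1 = 42
Now catalan_number(6):
  catalan_number(0)*catalan_number(5) = 1*42 = 42
  catalan_number(1)*catalan_number(4) = 1*14 = 14
  catalan_number(2)*catalan_number(3) = 2*5 = 10
  catalan_number(3)*catalan_number(2) = 5*2 = 10
  catalan_number(4)*catalan_number(1) = 14*1 = 14
  catalan_number(5)*catalan_number(0) = 42*1 = 42
= 42 + 14 + 10 + 10 + 14 + 42
= 132


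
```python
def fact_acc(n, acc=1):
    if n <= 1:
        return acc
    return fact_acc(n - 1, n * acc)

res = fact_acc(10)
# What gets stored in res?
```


fact_acc(10, 1)
= fact_acc(9, 10 * 1) = fact_acc(9, 10)
= fact_acc(8, 9 * 10) = fact_acc(8, 90)
= fact_acc(7, 8 * 90) = fact_acc(7, 720)
= fact_acc(6, 7 * 720) = fact_acc(6, 5040)
= fact_acc(5, 6 * 5040) = fact_acc(5, 30240)
= fact_acc(4, 5 * 30240) = fact_acc(4, 151200)
= fact_acc(3, 4 * 151200) = fact_acc(3, 604800)
= fact_acc(2, 3 * 604800) = fact_acc(2, 1814400)
= fact_acc(1, 2 * 1814400) = fact_acc(1, 3628800)
n <= 1, return acc = 3628800


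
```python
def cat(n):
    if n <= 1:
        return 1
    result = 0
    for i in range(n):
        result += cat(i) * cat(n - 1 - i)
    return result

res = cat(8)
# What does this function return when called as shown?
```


cat(8)
= sum of cat(i) * cat(8-1-i) for i in 0..7
First compute sub-values bottom-up:
  cat(0) = 1, cat(1) = 1
  cat(2) = 1*1 + 1*1 = 2
  cat(3) = 1*2 + 1*1 + 2*1 = 5
  cat(4) = 1*5 + 1*2 + 2*1 + 5*1 = 14
  cat(5) = 1*14 + 1*5 + 2*2 + 5*1 + 14*1 = 42
  cat(6) = 1*42 + 1*14 + 2*5 + 5*2 + 14*1 + 42*1 = 132
  cat(7) = 1*132 + 1*42 + 2*14 + 5*5 + 14*2 + 42*1 + 132*1 = 429
Now cat(8):
  cat(0)*cat(7) = 1*429 = 429
  cat(1)*cat(6) = 1*132 = 132
  cat(2)*cat(5) = 2*42 = 84
  cat(3)*cat(4) = 5*14 = 70
  cat(4)*cat(3) = 14*5 = 70
  cat(5)*cat(2) = 42*2 = 84
  cat(6)*cat(1) = 132*1 = 132
  cat(7)*cat(0) = 429*1 = 429
= 429 + 132 + 84 + 70 + 70 + 84 + 132 + 429
= 1430


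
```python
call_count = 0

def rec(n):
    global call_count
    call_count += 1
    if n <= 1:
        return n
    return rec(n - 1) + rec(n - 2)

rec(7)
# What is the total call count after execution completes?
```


rec(7) calls rec(6) and rec(5); each non-base call branches into two more.
Let C(k) = total number of calls made by rec(k), including the call to rec(k) itself.
Base cases: C(0) = 1, C(1) = 1
Recurrence: C(k) = 1 + C(k-1) + C(k-2)
  C(2) = 1 + C(1) + C(0) = 1 + 1 + 1 = 3
  C(3) = 1 + C(2) + C(1) = 1 + 3 + 1 = 5
  C(4) = 1 + C(3) + C(2) = 1 + 5 + 3 = 9
  C(5) = 1 + C(4) + C(3) = 1 + 9 + 5 = 15
  C(6) = 1 + C(5) + C(4) = 1 + 15 + 9 = 25
  C(7) = 1 + C(6) + C(5) = 1 + 25 + 15 = 41
Total calls = C(7) = 41


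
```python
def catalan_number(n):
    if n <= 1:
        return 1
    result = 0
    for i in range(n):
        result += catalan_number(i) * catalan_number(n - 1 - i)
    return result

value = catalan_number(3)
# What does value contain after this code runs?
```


catalan_number(3)
= sum of catalan_number(i) * catalan_number(3-1-i) for i in 0..2
First compute sub-values bottom-up:
  catalan_number(0) = 1, catalan_number(1) = 1
  catalan_number(2) = 1*1 + 1*1 = 2
Now catalan_number(3):
  catalan_number(0)*catalan_number(2) = 1*2 = 2
  catalan_number(1)*catalan_number(1) = 1*1 = 1
  catalan_number(2)*catalan_number(0) = 2*1 = 2
= 2 + 1 + 2
= 5


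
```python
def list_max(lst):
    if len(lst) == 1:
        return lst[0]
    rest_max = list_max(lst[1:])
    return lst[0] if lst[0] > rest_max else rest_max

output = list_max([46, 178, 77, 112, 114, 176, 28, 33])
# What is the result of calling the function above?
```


list_max([46, 178, 77, 112, 114, 176, 28, 33])
= compare 46 with list_max([178, 77, 112, 114, 176, 28, 33])
= compare 178 with list_max([77, 112, 114, 176, 28, 33])
= compare 77 with list_max([112, 114, 176, 28, 33])
= compare 112 with list_max([114, 176, 28, 33])
= compare 114 with list_max([176, 28, 33])
= compare 176 with list_max([28, 33])
= compare 28 with list_max([33])
Base: list_max([33]) = 33
compare 28 with 33: max = 33
compare 176 with 33: max = 176
compare 114 with 176: max = 176
compare 112 with 176: max = 176
compare 77 with 176: max = 176
compare 178 with 176: max = 178
compare 46 with 178: max = 178
= 178


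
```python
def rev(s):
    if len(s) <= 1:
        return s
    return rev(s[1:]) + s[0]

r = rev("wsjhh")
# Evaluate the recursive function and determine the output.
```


rev("wsjhh")
= rev("sjhh") + "w"
= rev("jhh") + "s" + "w"
= rev("hh") + "j" + "s" + "w"
= rev("h") + "h" + "j" + "s" + "w"
= "h" + "h" + "j" + "s" + "w"
= "hhjsw"


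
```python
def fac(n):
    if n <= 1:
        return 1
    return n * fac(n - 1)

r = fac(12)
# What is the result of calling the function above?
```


fac(12)
= 12 * fac(11)
= 12 * 11 * fac(10)
= 12 * 11 * 10 * fac(9)
= 12 * 11 * 10 * 9 * fac(8)
= 12 * 11 * 10 * 9 * 8 * fac(7)
= 12 * 11 * 10 * 9 * 8 * 7 * fac(6)
= 12 * 11 * 10 * 9 * 8 * 7 * 6 * fac(5)
= 12 * 11 * 10 * 9 * 8 * 7 * 6 * 5 * fac(4)
= 12 * 11 * 10 * 9 * 8 * 7 * 6 * 5 * 4 * fac(3)
= 12 * 11 * 10 * 9 * 8 * 7 * 6 * 5 * 4 * 3 * fac(2)
= 12 * 11 * 10 * 9 * 8 * 7 * 6 * 5 * 4 * 3 * 2 * fac(1)
= 12 * 11 * 10 * 9 * 8 * 7 * 6 * 5 * 4 * 3 * 2 * 1
= 479001600


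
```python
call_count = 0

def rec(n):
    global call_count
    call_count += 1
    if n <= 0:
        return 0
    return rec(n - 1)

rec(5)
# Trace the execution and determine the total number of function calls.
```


rec(5) calls rec(4) calls ... calls rec(0)
Total calls: 5 + 1 (for base case) = 6


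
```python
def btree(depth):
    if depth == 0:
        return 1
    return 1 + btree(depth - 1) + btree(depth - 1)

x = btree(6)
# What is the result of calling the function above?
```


btree(6)
= 1 + btree(5) + btree(5)
= 1 + 2 * btree(5)
btree(k) = 2^(k+1) - 1
btree(0) = 1
btree(1) = 3
btree(2) = 7
btree(3) = 15
btree(4) = 31
btree(6) = 2^7 - 1 = 127


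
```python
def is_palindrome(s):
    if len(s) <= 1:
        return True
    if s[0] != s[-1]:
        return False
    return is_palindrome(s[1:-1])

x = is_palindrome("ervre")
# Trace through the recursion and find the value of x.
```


is_palindrome("ervre")
"ervre": s[0]='e' == s[-1]='e' -> is_palindrome("rvr")
"rvr": s[0]='r' == s[-1]='r' -> is_palindrome("v")
"v": len <= 1 -> True
= True


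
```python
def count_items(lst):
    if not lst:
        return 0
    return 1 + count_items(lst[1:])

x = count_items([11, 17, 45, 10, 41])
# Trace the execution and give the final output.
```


count_items([11, 17, 45, 10, 41])
= 1 + count_items([17, 45, 10, 41])
= 1 + 1 + count_items([45, 10, 41])
= 1 + 1 + 1 + count_items([10, 41])
= 1 + 1 + 1 + 1 + count_items([41])
= 1 + 1 + 1 + 1 + 1 + count_items([])
= 1 + 1 + 1 + 1 + 1 + 0
= 5


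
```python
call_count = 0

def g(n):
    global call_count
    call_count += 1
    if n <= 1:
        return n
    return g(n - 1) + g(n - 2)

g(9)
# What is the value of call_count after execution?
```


g(9) calls g(8) and g(7); each non-base call branches into two more.
Let C(k) = total number of calls made by g(k), including the call to g(k) itself.
Base cases: C(0) = 1, C(1) = 1
Recurrence: C(k) = 1 + C(k-1) + C(k-2)
  C(2) = 1 + C(1) + C(0) = 1 + 1 + 1 = 3
  C(3) = 1 + C(2) + C(1) = 1 + 3 + 1 = 5
  C(4) = 1 + C(3) + C(2) = 1 + 5 + 3 = 9
  C(5) = 1 + C(4) + C(3) = 1 + 9 + 5 = 15
  C(6) = 1 + C(5) + C(4) = 1 + 15 + 9 = 25
  C(7) = 1 + C(6) + C(5) = 1 + 25 + 15 = 41
  C(8) = 1 + C(7) + C(6) = 1 + 41 + 25 = 67
  C(9) = 1 + C(8) + C(7) = 1 + 67 + 41 = 109
Total calls = C(9) = 109


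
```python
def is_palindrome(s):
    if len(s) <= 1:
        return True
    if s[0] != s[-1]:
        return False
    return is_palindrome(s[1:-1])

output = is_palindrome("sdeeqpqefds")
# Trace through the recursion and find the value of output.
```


is_palindrome("sdeeqpqefds")
"sdeeqpqefds": s[0]='s' == s[-1]='s' -> is_palindrome("deeqpqefd")
"deeqpqefd": s[0]='d' == s[-1]='d' -> is_palindrome("eeqpqef")
"eeqpqef": s[0]='e' != s[-1]='f' -> False
= False


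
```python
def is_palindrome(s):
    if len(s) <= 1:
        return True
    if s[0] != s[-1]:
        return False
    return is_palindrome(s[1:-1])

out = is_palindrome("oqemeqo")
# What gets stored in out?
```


is_palindrome("oqemeqo")
"oqemeqo": s[0]='o' == s[-1]='o' -> is_palindrome("qemeq")
"qemeq": s[0]='q' == s[-1]='q' -> is_palindrome("eme")
"eme": s[0]='e' == s[-1]='e' -> is_palindrome("m")
"m": len <= 1 -> True
= True


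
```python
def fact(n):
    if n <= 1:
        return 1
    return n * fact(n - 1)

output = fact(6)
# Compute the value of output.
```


fact(6)
= 6 * fact(5)
= 6 * 5 * fact(4)
= 6 * 5 * 4 * fact(3)
= 6 * 5 * 4 * 3 * fact(2)
= 6 * 5 * 4 * 3 * 2 * fact(1)
= 6 * 5 * 4 * 3 * 2 * 1
= 720


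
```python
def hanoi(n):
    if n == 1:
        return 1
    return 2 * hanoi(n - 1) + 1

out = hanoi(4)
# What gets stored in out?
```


hanoi(4)
= 2 * hanoi(3) + 1
= 2 * (2 * hanoi(2) + 1) + 1
= 2 * (2 * (2 * hanoi(1) + 1) + 1) + 1
Now compute bottom-up:
hanoi(1) = 1
hanoi(2) = 2 * 1 + 1 = 3
hanoi(3) = 2 * 3 + 1 = 7
hanoi(4) = 2 * 7 + 1 = 15
= 15


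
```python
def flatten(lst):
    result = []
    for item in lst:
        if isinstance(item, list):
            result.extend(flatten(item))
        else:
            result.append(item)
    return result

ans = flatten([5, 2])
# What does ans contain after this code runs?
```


flatten([5, 2])
Processing each element:
  5 is not a list -> append 5
  2 is not a list -> append 2
= [5, 2]


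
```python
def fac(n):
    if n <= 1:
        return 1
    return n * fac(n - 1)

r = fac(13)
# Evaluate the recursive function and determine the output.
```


fac(13)
= 13 * fac(12)
= 13 * 12 * fac(11)
= 13 * 12 * 11 * fac(10)
= 13 * 12 * 11 * 10 * fac(9)
= 13 * 12 * 11 * 10 * 9 * fac(8)
= 13 * 12 * 11 * 10 * 9 * 8 * fac(7)
= 13 * 12 * 11 * 10 * 9 * 8 * 7 * fac(6)
= 13 * 12 * 11 * 10 * 9 * 8 * 7 * 6 * fac(5)
= 13 * 12 * 11 * 10 * 9 * 8 * 7 * 6 * 5 * fac(4)
= 13 * 12 * 11 * 10 * 9 * 8 * 7 * 6 * 5 * 4 * fac(3)
= 13 * 12 * 11 * 10 * 9 * 8 * 7 * 6 * 5 * 4 * 3 * fac(2)
= 13 * 12 * 11 * 10 * 9 * 8 * 7 * 6 * 5 * 4 * 3 * 2 * fac(1)
= 13 * 12 * 11 * 10 * 9 * 8 * 7 * 6 * 5 * 4 * 3 * 2 * 1
= 6227020800


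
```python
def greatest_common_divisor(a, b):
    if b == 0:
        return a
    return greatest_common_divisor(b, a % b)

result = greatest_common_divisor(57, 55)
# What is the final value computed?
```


greatest_common_divisor(57, 55)
= greatest_common_divisor(55, 57 % 55) = greatest_common_divisor(55, 2)
= greatest_common_divisor(2, 55 % 2) = greatest_common_divisor(2, 1)
= greatest_common_divisor(1, 2 % 1) = greatest_common_divisor(1, 0)
b == 0, return a = 1


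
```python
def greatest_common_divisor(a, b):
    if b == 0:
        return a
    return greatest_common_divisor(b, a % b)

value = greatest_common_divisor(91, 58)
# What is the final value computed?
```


greatest_common_divisor(91, 58)
= greatest_common_divisor(58, 91 % 58) = greatest_common_divisor(58, 33)
= greatest_common_divisor(33, 58 % 33) = greatest_common_divisor(33, 25)
= greatest_common_divisor(25, 33 % 25) = greatest_common_divisor(25, 8)
= greatest_common_divisor(8, 25 % 8) = greatest_common_divisor(8, 1)
= greatest_common_divisor(1, 8 % 1) = greatest_common_divisor(1, 0)
b == 0, return a = 1


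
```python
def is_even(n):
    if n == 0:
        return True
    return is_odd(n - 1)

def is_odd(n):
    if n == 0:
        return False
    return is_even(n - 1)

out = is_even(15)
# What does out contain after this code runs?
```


is_even(15)
= is_odd(14)
= is_even(13)
= is_odd(12)
= is_even(11)
= is_odd(10)
= is_even(9)
= is_odd(8)
= is_even(7)
= is_odd(6)
= is_even(5)
= is_odd(4)
= is_even(3)
= is_odd(2)
= is_even(1)
= is_odd(0)
n == 0: return False
= False


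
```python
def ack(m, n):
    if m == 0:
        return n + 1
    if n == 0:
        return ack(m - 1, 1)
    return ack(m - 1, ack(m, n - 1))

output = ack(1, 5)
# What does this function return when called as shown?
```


ack(1, 5)
= ack(0, ack(1, 4))
First compute ack(1, 4) = 6
= ack(0, 6)
= 7


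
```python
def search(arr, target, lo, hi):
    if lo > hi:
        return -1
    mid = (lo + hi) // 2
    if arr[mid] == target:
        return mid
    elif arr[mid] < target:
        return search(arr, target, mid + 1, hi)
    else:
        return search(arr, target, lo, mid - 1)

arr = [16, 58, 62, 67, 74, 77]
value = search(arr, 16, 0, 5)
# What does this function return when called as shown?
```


search(arr, 16, 0, 5)
lo=0, hi=5, mid=2, arr[mid]=62
62 > 16, search left half
lo=0, hi=1, mid=0, arr[mid]=16
arr[0] == 16, found at index 0
= 0


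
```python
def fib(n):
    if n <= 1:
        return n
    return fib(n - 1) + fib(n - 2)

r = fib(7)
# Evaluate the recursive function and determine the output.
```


fib(7)
= fib(6) + fib(5)
= (fib(5) + fib(4)) + fib(5)
Computing bottom-up: fib(0)=0, fib(1)=1, fib(2)=1, fib(3)=2, fib(4)=3, fib(5)=5, fib(6)=8, fib(7)=13
= 13


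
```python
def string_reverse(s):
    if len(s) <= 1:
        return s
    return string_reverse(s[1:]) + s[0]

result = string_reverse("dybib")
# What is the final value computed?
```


string_reverse("dybib")
= string_reverse("ybib") + "d"
= string_reverse("bib") + "y" + "d"
= string_reverse("ib") + "b" + "y" + "d"
= string_reverse("b") + "i" + "b" + "y" + "d"
= "b" + "i" + "b" + "y" + "d"
= "bibyd"


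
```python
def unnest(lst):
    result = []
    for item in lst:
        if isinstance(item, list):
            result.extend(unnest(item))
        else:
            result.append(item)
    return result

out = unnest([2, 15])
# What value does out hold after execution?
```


unnest([2, 15])
Processing each element:
  2 is not a list -> append 2
  15 is not a list -> append 15
= [2, 15]


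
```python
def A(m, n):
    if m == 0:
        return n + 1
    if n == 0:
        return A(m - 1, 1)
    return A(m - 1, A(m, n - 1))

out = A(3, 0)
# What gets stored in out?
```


A(3, 0)
n == 0: return A(2, 1)
= A(2, 1) = 5
= 5


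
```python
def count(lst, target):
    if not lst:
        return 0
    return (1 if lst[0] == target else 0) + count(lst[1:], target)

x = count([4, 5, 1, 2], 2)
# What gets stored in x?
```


count([4, 5, 1, 2], 2)
lst[0]=4 != 2: 0 + count([5, 1, 2], 2)
lst[0]=5 != 2: 0 + count([1, 2], 2)
lst[0]=1 != 2: 0 + count([2], 2)
lst[0]=2 == 2: 1 + count([], 2)
= 1


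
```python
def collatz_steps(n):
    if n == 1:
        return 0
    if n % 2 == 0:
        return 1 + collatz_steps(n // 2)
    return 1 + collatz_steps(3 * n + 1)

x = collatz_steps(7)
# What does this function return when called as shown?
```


collatz_steps(7)
7 is odd -> 3*7+1 = 22 -> collatz_steps(22)
22 is even -> collatz_steps(11)
11 is odd -> 3*11+1 = 34 -> collatz_steps(34)
34 is even -> collatz_steps(17)
17 is odd -> 3*17+1 = 52 -> collatz_steps(52)
52 is even -> collatz_steps(26)
26 is even -> collatz_steps(13)
13 is odd -> 3*13+1 = 40 -> collatz_steps(40)
40 is even -> collatz_steps(20)
20 is even -> collatz_steps(10)
10 is even -> collatz_steps(5)
5 is odd -> 3*5+1 = 16 -> collatz_steps(16)
16 is even -> collatz_steps(8)
8 is even -> collatz_steps(4)
4 is even -> collatz_steps(2)
2 is even -> collatz_steps(1)
Reached 1 after 16 steps
= 16


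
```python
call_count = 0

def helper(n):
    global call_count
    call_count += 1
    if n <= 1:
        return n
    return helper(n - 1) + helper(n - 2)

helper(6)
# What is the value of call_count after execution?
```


helper(6) calls helper(5) and helper(4); each non-base call branches into two more.
Let C(k) = total number of calls made by helper(k), including the call to helper(k) itself.
Base cases: C(0) = 1, C(1) = 1
Recurrence: C(k) = 1 + C(k-1) + C(k-2)
  C(2) = 1 + C(1) + C(0) = 1 + 1 + 1 = 3
  C(3) = 1 + C(2) + C(1) = 1 + 3 + 1 = 5
  C(4) = 1 + C(3) + C(2) = 1 + 5 + 3 = 9
  C(5) = 1 + C(4) + C(3) = 1 + 9 + 5 = 15
  C(6) = 1 + C(5) + C(4) = 1 + 15 + 9 = 25
Total calls = C(6) = 25


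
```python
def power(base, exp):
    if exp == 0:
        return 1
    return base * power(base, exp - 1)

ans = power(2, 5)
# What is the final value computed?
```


power(2, 5)
= 2 * power(2, 4)
= 2 * 2 * power(2, 3)
= 2 * 2 * 2 * power(2, 2)
= 2 * 2 * 2 * 2 * power(2, 1)
= 2 * 2 * 2 * 2 * 2 * power(2, 0)
= 2 * 2 * 2 * 2 * 2 * 1
= 32


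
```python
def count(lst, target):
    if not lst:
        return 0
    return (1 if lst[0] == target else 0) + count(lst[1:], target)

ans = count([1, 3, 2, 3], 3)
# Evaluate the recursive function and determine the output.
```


count([1, 3, 2, 3], 3)
lst[0]=1 != 3: 0 + count([3, 2, 3], 3)
lst[0]=3 == 3: 1 + count([2, 3], 3)
lst[0]=2 != 3: 0 + count([3], 3)
lst[0]=3 == 3: 1 + count([], 3)
= 2


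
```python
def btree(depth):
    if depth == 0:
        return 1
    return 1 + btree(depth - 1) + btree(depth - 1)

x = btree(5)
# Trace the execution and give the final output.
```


btree(5)
= 1 + btree(4) + btree(4)
= 1 + 2 * btree(4)
btree(k) = 2^(k+1) - 1
btree(0) = 1
btree(1) = 3
btree(2) = 7
btree(3) = 15
btree(4) = 31
btree(5) = 2^6 - 1 = 63


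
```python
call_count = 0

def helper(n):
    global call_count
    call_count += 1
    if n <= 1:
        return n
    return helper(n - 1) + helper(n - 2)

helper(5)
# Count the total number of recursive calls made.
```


helper(5) calls helper(4) and helper(3); each non-base call branches into two more.
Let C(k) = total number of calls made by helper(k), including the call to helper(k) itself.
Base cases: C(0) = 1, C(1) = 1
Recurrence: C(k) = 1 + C(k-1) + C(k-2)
  C(2) = 1 + C(1) + C(0) = 1 + 1 + 1 = 3
  C(3) = 1 + C(2) + C(1) = 1 + 3 + 1 = 5
  C(4) = 1 + C(3) + C(2) = 1 + 5 + 3 = 9
  C(5) = 1 + C(4) + C(3) = 1 + 9 + 5 = 15
Total calls = C(5) = 15


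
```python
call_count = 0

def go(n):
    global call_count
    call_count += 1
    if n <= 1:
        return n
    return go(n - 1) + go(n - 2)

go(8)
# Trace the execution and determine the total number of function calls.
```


go(8) calls go(7) and go(6); each non-base call branches into two more.
Let C(k) = total number of calls made by go(k), including the call to go(k) itself.
Base cases: C(0) = 1, C(1) = 1
Recurrence: C(k) = 1 + C(k-1) + C(k-2)
  C(2) = 1 + C(1) + C(0) = 1 + 1 + 1 = 3
  C(3) = 1 + C(2) + C(1) = 1 + 3 + 1 = 5
  C(4) = 1 + C(3) + C(2) = 1 + 5 + 3 = 9
  C(5) = 1 + C(4) + C(3) = 1 + 9 + 5 = 15
  C(6) = 1 + C(5) + C(4) = 1 + 15 + 9 = 25
  C(7) = 1 + C(6) + C(5) = 1 + 25 + 15 = 41
  C(8) = 1 + C(7) + C(6) = 1 + 41 + 25 = 67
Total calls = C(8) = 67


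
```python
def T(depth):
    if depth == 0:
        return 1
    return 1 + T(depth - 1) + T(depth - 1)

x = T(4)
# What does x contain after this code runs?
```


T(4)
= 1 + T(3) + T(3)
= 1 + 2 * T(3)
T(k) = 2^(k+1) - 1
T(0) = 1
T(1) = 3
T(2) = 7
T(3) = 15
T(4) = 31
T(4) = 2^5 - 1 = 31


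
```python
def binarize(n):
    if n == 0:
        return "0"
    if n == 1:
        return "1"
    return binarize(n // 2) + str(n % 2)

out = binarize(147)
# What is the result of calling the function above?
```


binarize(147)
= binarize(73) + "1"
= binarize(36) + "1" + "1"
= binarize(18) + "0" + "1" + "1"
= binarize(9) + "0" + "0" + "1" + "1"
= binarize(4) + "1" + "0" + "0" + "1" + "1"
= binarize(2) + "0" + "1" + "0" + "0" + "1" + "1"
= binarize(1) + "0" + "0" + "1" + "0" + "0" + "1" + "1"
= "1" + "0" + "0" + "1" + "0" + "0" + "1" + "1"
= "10010011"


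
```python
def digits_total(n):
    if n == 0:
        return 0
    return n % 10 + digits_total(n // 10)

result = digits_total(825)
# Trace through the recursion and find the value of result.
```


digits_total(825)
= 5 + digits_total(82)
= 5 + 2 + digits_total(8)
= 5 + 2 + 8 + digits_total(0)
= 5 + 2 + 8 + 0
= 15


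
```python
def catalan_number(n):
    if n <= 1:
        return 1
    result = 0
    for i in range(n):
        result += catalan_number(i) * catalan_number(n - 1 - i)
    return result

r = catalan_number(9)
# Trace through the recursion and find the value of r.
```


catalan_number(9)
= sum of catalan_number(i) * catalan_number(9-1-i) for i in 0..8
First compute sub-values bottom-up:
  catalan_number(0) = 1, catalan_number(1) = 1
  catalan_number(2) = 1*1 + 1*1 = 2
  catalan_number(3) = 1*2 + 1*1 + 2*1 = 5
  catalan_number(4) = 1*5 + 1*2 + 2*1 + 5*1 = 14
  catalan_number(5) = 1*14 + 1*5 + 2*2 + 5*1 + 14*1 = 42
  catalan_number(6) = 1*42 + 1*14 + 2*5 + 5*2 + 14*1 + 42*1 = 132
  catalan_number(7) = 1*132 + 1*42 + 2*14 + 5*5 + 14*2 + 42*1 + 132*1 = 429
  catalan_number(8) = 1*429 + 1*132 + 2*42 + 5*14 + 14*5 + 42*2 + 132*1 + 429*1 = 1430
Now catalan_number(9):
  catalan_number(0)*catalan_number(8) = 1*1430 = 1430
  catalan_number(1)*catalan_number(7) = 1*429 = 429
  catalan_number(2)*catalan_number(6) = 2*132 = 264
  catalan_number(3)*catalan_number(5) = 5*42 = 210
  catalan_number(4)*catalan_number(4) = 14*14 = 196
  catalan_number(5)*catalan_number(3) = 42*5 = 210
  catalan_number(6)*catalan_number(2) = 132*2 = 264
  catalan_number(7)*catalan_number(1) = 429*1 = 429
  catalan_number(8)*catalan_number(0) = 1430*1 = 1430
= 1430 + 429 + 264 + 210 + 196 + 210 + 264 + 429 + 1430
= 4862
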